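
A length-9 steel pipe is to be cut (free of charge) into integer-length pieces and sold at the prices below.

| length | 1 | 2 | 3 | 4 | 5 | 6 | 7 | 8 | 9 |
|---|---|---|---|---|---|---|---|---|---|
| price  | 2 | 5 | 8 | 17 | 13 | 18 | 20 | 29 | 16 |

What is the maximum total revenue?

36

Let R[k] be the best obtainable value from length k. For each k, try every first piece i and keep the best of price[i] + R[k−i].
R[1] = 2
R[2] = max(2+2, 5+0) = 5
R[3] = max(2+5, 5+2, 8+0) = 8
R[4] = max(2+8, 5+5, 8+2, 17+0) = 17
R[5] = max(2+17, 5+8, 8+5, 17+2, 13+0) = 19
R[6] = max(2+19, 5+17, 8+8, 17+5, 13+2, 18+0) = 22
R[7] = max(2+22, 5+19, 8+17, …, 18+2, 20+0) = 25
R[8] = max(2+25, 5+22, 8+19, …, 20+2, 29+0) = 34
R[9] = max(2+34, 5+25, 8+22, …, 29+2, 16+0) = 36
One optimal cutting: 4 + 4 + 1 → $17 + $17 + $2 = $36.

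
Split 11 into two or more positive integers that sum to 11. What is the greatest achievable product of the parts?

54

Fill m[k] for k=2..11: at each k try every first piece i and multiply by the better of (k−i) uncut or m[k−i].
m[2] = 1*max(1,0) = 1*1 = 1
m[3] = max(1*2, 2*1) = 2
m[4] = max(1*3, 2*2, 3*1) = 4
m[5] = max(1*4, 2*3, 3*2, 4*1) = 6
m[6] = max(1*6, 2*4, 3*3, 4*2, 5*1) = 9
m[7] = max(1*9, 2*6, 3*4, 4*3, 5*2, 6*1) = 12
m[8] = max(1*12, 2*9, 3*6, …, 6*2, 7*1) = 18
m[9] = max(1*18, 2*12, 3*9, …, 7*2, 8*1) = 27
m[10] = max(1*27, 2*18, 3*12, …, 8*2, 9*1) = 36
m[11] = max(1*36, 2*27, 3*18, …, 9*2, 10*1) = 54
One optimal split: 3 + 3 + 3 + 2; product 3*3*3*2 = 54.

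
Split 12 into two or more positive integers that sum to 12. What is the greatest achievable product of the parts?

Define prod[k] = max over 1≤i<k of i · max(k−i, prod[k−i]); the inner max lets the remainder stay uncut if that's better.
prod[2] = 1*max(1,0) = 1*1 = 1
prod[3] = 1*max(2,1) = 1*2 = 2
prod[4] = 2*max(2,1) = 2*2 = 4
prod[5] = 2*max(3,2) = 2*3 = 6
prod[6] = 3*max(3,2) = 3*3 = 9
prod[7] = 2*max(5,6) = 2*6 = 12
prod[8] = 2*max(6,9) = 2*9 = 18
prod[9] = 3*max(6,9) = 3*9 = 27
prod[10] = 2*max(8,18) = 2*18 = 36
prod[11] = 2*max(9,27) = 2*27 = 54
prod[12] = 3*max(9,27) = 3*27 = 81
One optimal split: 3 + 3 + 3 + 3; product 3*3*3*3 = 81.

81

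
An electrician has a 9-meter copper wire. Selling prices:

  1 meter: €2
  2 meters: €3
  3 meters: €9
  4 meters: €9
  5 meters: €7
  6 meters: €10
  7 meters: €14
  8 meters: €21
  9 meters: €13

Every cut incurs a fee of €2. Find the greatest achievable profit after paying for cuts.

23

Consider every possible first cut. net[k] is the best of p[i]+net[k−i] over all sellable i≤k, charging 2 whenever i<k.
net[1] = 2
net[2] = 3
net[3] = 9
net[4] = 9  (first piece 1, then net[3]=9)
net[5] = 10  (first piece 2, then net[3]=9)
net[6] = 16  (first piece 3, then net[3]=9)
net[7] = 16  (first piece 1, then net[6]=16)
net[8] = 21
net[9] = 23  (first piece 3, then net[6]=16)
One optimal plan: pieces 3 + 3 + 3 (2 cuts) → €27 − €4 = €23.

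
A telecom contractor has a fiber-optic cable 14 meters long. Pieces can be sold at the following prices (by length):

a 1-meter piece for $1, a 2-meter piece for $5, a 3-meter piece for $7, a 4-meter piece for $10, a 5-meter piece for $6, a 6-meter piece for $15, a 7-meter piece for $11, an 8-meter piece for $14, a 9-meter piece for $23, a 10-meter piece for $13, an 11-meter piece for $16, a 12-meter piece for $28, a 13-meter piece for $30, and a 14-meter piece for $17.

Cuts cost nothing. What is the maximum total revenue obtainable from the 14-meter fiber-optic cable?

35

Consider every possible first cut. r[k] is the best of p[i]+r[k−i] over all sellable i≤k.
r[1] = 1
r[2] = max(1+1, 5+0) = 5
r[3] = max(1+5, 5+1, 7+0) = 7
r[4] = max(1+7, 5+5, 7+1, 10+0) = 10
r[5] = max(1+10, 5+7, 7+5, 10+1, 6+0) = 12
r[6] = max(1+12, 5+10, 7+7, 10+5, 6+1, 15+0) = 15
r[7] = max(1+15, 5+12, 7+10, …, 15+1, 11+0) = 17
r[8] = max(1+17, 5+15, 7+12, …, 11+1, 14+0) = 20
r[9] = max(1+20, 5+17, 7+15, …, 14+1, 23+0) = 23
r[10] = max(1+23, 5+20, 7+17, …, 23+1, 13+0) = 25
r[11] = max(1+25, 5+23, 7+20, …, 13+1, 16+0) = 28
r[12] = max(1+28, 5+25, 7+23, …, 16+1, 28+0) = 30
r[13] = max(1+30, 5+28, 7+25, …, 28+1, 30+0) = 33
r[14] = max(1+33, 5+30, 7+28, …, 30+1, 17+0) = 35
One optimal cutting: 2 + 2 + 2 + 2 + 2 + 2 + 2 → $5 + $5 + $5 + $5 + $5 + $5 + $5 = $35.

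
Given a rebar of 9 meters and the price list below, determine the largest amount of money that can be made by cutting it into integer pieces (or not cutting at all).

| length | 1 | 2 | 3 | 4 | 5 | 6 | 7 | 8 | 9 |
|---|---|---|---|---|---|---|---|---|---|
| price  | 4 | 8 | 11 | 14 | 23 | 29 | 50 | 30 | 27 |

58

Consider every possible first cut. best[k] is the best of p[i]+best[k−i] over all sellable i≤k.
best[1] = 4
best[2] = max(4+4, 8+0) = 8
best[3] = max(4+8, 8+4, 11+0) = 12
best[4] = max(4+12, 8+8, 11+4, 14+0) = 16
best[5] = max(4+16, 8+12, 11+8, 14+4, 23+0) = 23
best[6] = max(4+23, 8+16, 11+12, 14+8, 23+4, 29+0) = 29
best[7] = max(4+29, 8+23, 11+16, …, 29+4, 50+0) = 50
best[8] = max(4+50, 8+29, 11+23, …, 50+4, 30+0) = 54
best[9] = max(4+54, 8+50, 11+29, …, 30+4, 27+0) = 58
One optimal cutting: 7 + 1 + 1 → ₹50 + ₹4 + ₹4 = ₹58.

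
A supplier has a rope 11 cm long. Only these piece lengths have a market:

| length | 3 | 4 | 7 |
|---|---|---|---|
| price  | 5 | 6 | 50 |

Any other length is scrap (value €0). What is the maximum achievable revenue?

56

Build best[k] bottom-up: best[k] = max over allowed piece i of (p[i] + best[k−i]).
best[1] = 0
best[2] = 0
best[3] = 5
best[4] = max(5+0, 6+0) = 6
best[5] = max(5+0, 6+0) = 6
best[6] = max(5+5, 6+0) = 10
best[7] = max(5+6, 6+5, 50+0) = 50
best[8] = max(5+6, 6+6, 50+0) = 50
best[9] = max(5+10, 6+6, 50+0) = 50
best[10] = max(5+50, 6+10, 50+5) = 55
best[11] = max(5+50, 6+50, 50+6) = 56
One optimal cutting: 7 + 4 → €56.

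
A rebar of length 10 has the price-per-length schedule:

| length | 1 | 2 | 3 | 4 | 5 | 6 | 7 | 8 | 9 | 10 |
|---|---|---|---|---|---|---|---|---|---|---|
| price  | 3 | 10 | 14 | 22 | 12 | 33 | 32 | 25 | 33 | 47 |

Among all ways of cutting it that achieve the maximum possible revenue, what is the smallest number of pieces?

2

Let r[k] be the best obtainable value from length k. For each k, try every first piece i and keep the best of price[i] + r[k−i].
r[1] = 3
r[2] = 10
r[3] = 14
r[4] = 22
r[5] = 25  (first piece 1, then r[4]=22)
r[6] = 33
r[7] = 36  (first piece 1, then r[6]=33)
r[8] = 44  (first piece 4, then r[4]=22)
r[9] = 47  (first piece 1, then r[8]=44)
r[10] = 55  (first piece 4, then r[6]=33)
Maximum revenue is ₹55.
Now minimize piece count subject to staying optimal: for each k, pieces[k] = 1 + min over i with p[i]+r[k−i]=r[k] of pieces[k−i].
pieces[7] = 2
pieces[8] = 2
pieces[9] = 2
pieces[10] = 2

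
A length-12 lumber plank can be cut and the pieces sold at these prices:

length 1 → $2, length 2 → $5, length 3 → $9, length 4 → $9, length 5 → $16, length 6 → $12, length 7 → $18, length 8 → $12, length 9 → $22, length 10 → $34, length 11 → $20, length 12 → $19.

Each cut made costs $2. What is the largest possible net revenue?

Let net[k] be the best obtainable value from length k. For each k, try every first piece i and keep the best of price[i] + net[k−i] minus the 2 cut fee when i<k.
net[1] = 2
net[2] = max(2+2-2, 5+0) = 5
net[3] = max(2+5-2, 5+2-2, 9+0) = 9
net[4] = max(2+9-2, 5+5-2, 9+2-2, 9+0) = 9
net[5] = max(2+9-2, 5+9-2, 9+5-2, 9+2-2, 16+0) = 16
net[6] = max(2+16-2, 5+9-2, 9+9-2, 9+5-2, 16+2-2, 12+0) = 16
net[7] = max(2+16-2, 5+16-2, 9+9-2, …, 12+2-2, 18+0) = 19
net[8] = max(2+19-2, 5+16-2, 9+16-2, …, 18+2-2, 12+0) = 23
net[9] = max(2+23-2, 5+19-2, 9+16-2, …, 12+2-2, 22+0) = 23
net[10] = max(2+23-2, 5+23-2, 9+19-2, …, 22+2-2, 34+0) = 34
net[11] = max(2+34-2, 5+23-2, 9+23-2, …, 34+2-2, 20+0) = 34
net[12] = max(2+34-2, 5+34-2, 9+23-2, …, 20+2-2, 19+0) = 37
One optimal plan: pieces 10 + 2 (1 cut) → $39 − $2 = $37.

37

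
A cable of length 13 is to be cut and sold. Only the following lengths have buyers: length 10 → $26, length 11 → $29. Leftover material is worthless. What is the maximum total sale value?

Consider every possible first cut. r[k] is the best of p[i]+r[k−i] over all sellable i≤k.
r[1] = 0
r[2] = 0
r[3] = 0
r[4] = 0
r[5] = 0
r[6] = 0
r[7] = 0
r[8] = 0
r[9] = 0
r[10] = 26
r[11] = max(26+0, 29+0) = 29
r[12] = max(26+0, 29+0) = 29
r[13] = max(26+0, 29+0) = 29
One optimal cutting: pieces 11 with 2 cm of scrap → $29.

29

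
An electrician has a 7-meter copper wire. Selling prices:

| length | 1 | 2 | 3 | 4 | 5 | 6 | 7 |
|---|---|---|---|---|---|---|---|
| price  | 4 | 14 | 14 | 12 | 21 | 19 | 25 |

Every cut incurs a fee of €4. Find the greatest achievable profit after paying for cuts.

34

Let v[k] be the best obtainable value from length k. For each k, try every first piece i and keep the best of price[i] + v[k−i] minus the 4 cut fee when i<k.
v[1] = 4
v[2] = 14
v[3] = 14  (first piece 1, then v[2]=14)
v[4] = 24  (first piece 2, then v[2]=14)
v[5] = 24  (first piece 1, then v[4]=24)
v[6] = 34  (first piece 2, then v[4]=24)
v[7] = 34  (first piece 1, then v[6]=34)
One optimal plan: pieces 2 + 2 + 2 + 1 (3 cuts) → €46 − €12 = €34.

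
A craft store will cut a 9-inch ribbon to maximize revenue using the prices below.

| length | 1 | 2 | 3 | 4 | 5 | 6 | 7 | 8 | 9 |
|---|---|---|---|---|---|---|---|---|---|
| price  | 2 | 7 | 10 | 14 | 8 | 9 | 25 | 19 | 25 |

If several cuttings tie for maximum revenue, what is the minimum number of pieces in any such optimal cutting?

Let r[k] be the best obtainable value from length k. For each k, try every first piece i and keep the best of price[i] + r[k−i].
r[1] = 2
r[2] = 7
r[3] = 10
r[4] = 14  (first piece 2, then r[2]=7)
r[5] = 17  (first piece 2, then r[3]=10)
r[6] = 21  (first piece 2, then r[4]=14)
r[7] = 25
r[8] = 28  (first piece 2, then r[6]=21)
r[9] = 32  (first piece 2, then r[7]=25)
Maximum revenue is ¢32.
Now minimize piece count subject to staying optimal: for each k, pieces[k] = 1 + min over i with p[i]+r[k−i]=r[k] of pieces[k−i].
pieces[6] = 2
pieces[7] = 1
pieces[8] = 2
pieces[9] = 2

2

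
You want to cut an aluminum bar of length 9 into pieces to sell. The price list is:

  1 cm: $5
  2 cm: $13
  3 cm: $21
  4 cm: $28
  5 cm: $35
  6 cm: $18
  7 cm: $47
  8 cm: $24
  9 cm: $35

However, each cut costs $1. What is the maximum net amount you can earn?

62

Let v[k] be the best obtainable value from length k. For each k, try every first piece i and keep the best of price[i] + v[k−i] minus the 1 cut fee when i<k.
v[1] = 5
v[2] = 13
v[3] = 21
v[4] = 28
v[5] = 35
v[6] = 41  (first piece 3, then v[3]=21)
v[7] = 48  (first piece 3, then v[4]=28)
v[8] = 55  (first piece 3, then v[5]=35)
v[9] = 62  (first piece 4, then v[5]=35)
One optimal plan: pieces 5 + 4 (1 cut) → $63 − $1 = $62.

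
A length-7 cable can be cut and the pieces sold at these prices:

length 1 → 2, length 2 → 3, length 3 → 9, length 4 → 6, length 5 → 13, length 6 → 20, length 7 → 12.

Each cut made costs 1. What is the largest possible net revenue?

Consider every possible first cut. v[k] is the best of p[i]+v[k−i] over all sellable i≤k, charging 1 whenever i<k.
v[1] = 2
v[2] = 3  (first piece 1, then v[1]=2)
v[3] = 9
v[4] = 10  (first piece 1, then v[3]=9)
v[5] = 13
v[6] = 20
v[7] = 21  (first piece 1, then v[6]=20)
One optimal plan: pieces 6 + 1 (1 cut) → 22 − 1 = 21.

21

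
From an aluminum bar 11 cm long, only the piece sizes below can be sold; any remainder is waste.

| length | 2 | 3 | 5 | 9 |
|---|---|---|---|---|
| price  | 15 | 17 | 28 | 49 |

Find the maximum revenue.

Let f[k] be the best obtainable value from length k. For each k, try every first piece i and keep the best of price[i] + f[k−i].
f[1] = 0
f[2] = 15
f[3] = 17
f[4] = 30  (first piece 2, then f[2]=15)
f[5] = 32  (first piece 2, then f[3]=17)
f[6] = 45  (first piece 2, then f[4]=30)
f[7] = 47  (first piece 2, then f[5]=32)
f[8] = 60  (first piece 2, then f[6]=45)
f[9] = 62  (first piece 2, then f[7]=47)
f[10] = 75  (first piece 2, then f[8]=60)
f[11] = 77  (first piece 2, then f[9]=62)
One optimal cutting: 3 + 2 + 2 + 2 + 2 → $77.

77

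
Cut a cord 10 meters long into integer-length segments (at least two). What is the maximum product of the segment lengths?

36

Let m[k] be the best product for length k (with at least one cut). For each first piece i, the rest contributes max(k−i, m[k−i]).
m[2] = 1·max(1,0) = 1·1 = 1
m[3] = 1·max(2,1) = 1·2 = 2
m[4] = 2·max(2,1) = 2·2 = 4
m[5] = 2·max(3,2) = 2·3 = 6
m[6] = 3·max(3,2) = 3·3 = 9
m[7] = 2·max(5,6) = 2·6 = 12
m[8] = 2·max(6,9) = 2·9 = 18
m[9] = 3·max(6,9) = 3·9 = 27
m[10] = 2·max(8,18) = 2·18 = 36
One optimal split: 3 + 3 + 2 + 2; product 3·3·2·2 = 36.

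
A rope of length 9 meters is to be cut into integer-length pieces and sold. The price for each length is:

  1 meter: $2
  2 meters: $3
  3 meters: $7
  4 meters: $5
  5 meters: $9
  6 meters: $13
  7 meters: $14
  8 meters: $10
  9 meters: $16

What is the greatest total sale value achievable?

21

Consider every possible first cut. best[k] is the best of p[i]+best[k−i] over all sellable i≤k.
best[1] = 2
best[2] = max(2+2, 3+0) = 4
best[3] = max(2+4, 3+2, 7+0) = 7
best[4] = max(2+7, 3+4, 7+2, 5+0) = 9
best[5] = max(2+9, 3+7, 7+4, 5+2, 9+0) = 11
best[6] = max(2+11, 3+9, 7+7, 5+4, 9+2, 13+0) = 14
best[7] = max(2+14, 3+11, 7+9, …, 13+2, 14+0) = 16
best[8] = max(2+16, 3+14, 7+11, …, 14+2, 10+0) = 18
best[9] = max(2+18, 3+16, 7+14, …, 10+2, 16+0) = 21
One optimal cutting: 3 + 3 + 3 → $7 + $7 + $7 = $21.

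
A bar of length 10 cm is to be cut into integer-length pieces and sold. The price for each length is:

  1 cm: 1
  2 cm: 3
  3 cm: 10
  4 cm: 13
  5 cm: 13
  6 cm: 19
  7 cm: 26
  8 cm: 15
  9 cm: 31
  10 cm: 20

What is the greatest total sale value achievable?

Let v[k] be the best obtainable value from length k. For each k, try every first piece i and keep the best of price[i] + v[k−i].
v[1] = 1
v[2] = 3
v[3] = 10
v[4] = 13
v[5] = 14  (first piece 1, then v[4]=13)
v[6] = 20  (first piece 3, then v[3]=10)
v[7] = 26
v[8] = 27  (first piece 1, then v[7]=26)
v[9] = 31
v[10] = 36  (first piece 3, then v[7]=26)
One optimal cutting: 7 + 3 → 26 + 10 = 36.

36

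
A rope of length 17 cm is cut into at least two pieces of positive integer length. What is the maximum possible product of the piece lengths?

Let g[k] be the best product for length k (with at least one cut). For each first piece i, the rest contributes max(k−i, g[k−i]).
Small cases: g[2]=1, g[3]=2, g[4]=4, g[5]=6, g[6]=9, g[7]=12, g[8]=18, g[9]=27, g[10]=36, g[11]=54, g[12]=81.
g[13] = 2*max(11,54) = 2*54 = 108
g[14] = 2*max(12,81) = 2*81 = 162
g[15] = 3*max(12,81) = 3*81 = 243
g[16] = 2*max(14,162) = 2*162 = 324
g[17] = 2*max(15,243) = 2*243 = 486
One optimal split: 3 + 3 + 3 + 3 + 3 + 2; product 3*3*3*3*3*2 = 486.

486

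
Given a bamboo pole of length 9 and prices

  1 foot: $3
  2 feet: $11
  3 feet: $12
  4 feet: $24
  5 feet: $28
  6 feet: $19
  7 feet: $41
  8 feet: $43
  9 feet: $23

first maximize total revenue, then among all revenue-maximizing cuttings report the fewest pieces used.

2

Consider every possible first cut. r[k] is the best of p[i]+r[k−i] over all sellable i≤k.
r[1] = 3
r[2] = max(3+3, 11+0) = 11
r[3] = max(3+11, 11+3, 12+0) = 14
r[4] = max(3+14, 11+11, 12+3, 24+0) = 24
r[5] = max(3+24, 11+14, 12+11, 24+3, 28+0) = 28
r[6] = max(3+28, 11+24, 12+14, 24+11, 28+3, 19+0) = 35
r[7] = max(3+35, 11+28, 12+24, …, 19+3, 41+0) = 41
r[8] = max(3+41, 11+35, 12+28, …, 41+3, 43+0) = 48
r[9] = max(3+48, 11+41, 12+35, …, 43+3, 23+0) = 52
Maximum revenue is $52.
Now minimize piece count subject to staying optimal: for each k, pieces[k] = 1 + min over i with p[i]+r[k−i]=r[k] of pieces[k−i].
pieces[6] = 2
pieces[7] = 1
pieces[8] = 2
pieces[9] = 2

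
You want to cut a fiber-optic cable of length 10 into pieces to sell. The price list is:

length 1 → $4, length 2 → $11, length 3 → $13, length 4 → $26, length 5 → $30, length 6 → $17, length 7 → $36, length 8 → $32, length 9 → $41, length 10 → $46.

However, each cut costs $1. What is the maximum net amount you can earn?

Build net[k] bottom-up: net[k] = max over allowed piece i of (p[i] + net[k−i]) − 1 per cut.
net[1] = 4
net[2] = max(4+4-1, 11+0) = 11
net[3] = max(4+11-1, 11+4-1, 13+0) = 14
net[4] = max(4+14-1, 11+11-1, 13+4-1, 26+0) = 26
net[5] = max(4+26-1, 11+14-1, 13+11-1, 26+4-1, 30+0) = 30
net[6] = max(4+30-1, 11+26-1, 13+14-1, 26+11-1, 30+4-1, 17+0) = 36
net[7] = max(4+36-1, 11+30-1, 13+26-1, …, 17+4-1, 36+0) = 40
net[8] = max(4+40-1, 11+36-1, 13+30-1, …, 36+4-1, 32+0) = 51
net[9] = max(4+51-1, 11+40-1, 13+36-1, …, 32+4-1, 41+0) = 55
net[10] = max(4+55-1, 11+51-1, 13+40-1, …, 41+4-1, 46+0) = 61
One optimal plan: pieces 4 + 4 + 2 (2 cuts) → $63 − $2 = $61.

61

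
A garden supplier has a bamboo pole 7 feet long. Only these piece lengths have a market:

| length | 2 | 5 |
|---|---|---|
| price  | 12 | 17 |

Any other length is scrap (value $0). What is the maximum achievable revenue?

36

Build best[k] bottom-up: best[k] = max over allowed piece i of (p[i] + best[k−i]).
best[1] = 0
best[2] = 12
best[3] = 12
best[4] = 24  (first piece 2, then best[2]=12)
best[5] = max(12+12, 17+0) = 24
best[6] = max(12+24, 17+0) = 36
best[7] = max(12+24, 17+12) = 36
One optimal cutting: pieces 2 + 2 + 2 with 1 foot of scrap → $36.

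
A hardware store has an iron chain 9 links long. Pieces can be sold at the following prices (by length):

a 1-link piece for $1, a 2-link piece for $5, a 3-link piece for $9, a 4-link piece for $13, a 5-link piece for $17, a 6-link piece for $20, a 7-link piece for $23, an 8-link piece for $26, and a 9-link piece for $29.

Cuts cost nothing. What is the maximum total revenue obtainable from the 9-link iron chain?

Let R[k] be the best obtainable value from length k. For each k, try every first piece i and keep the best of price[i] + R[k−i].
R[1] = 1
R[2] = max(1+1, 5+0) = 5
R[3] = max(1+5, 5+1, 9+0) = 9
R[4] = max(1+9, 5+5, 9+1, 13+0) = 13
R[5] = max(1+13, 5+9, 9+5, 13+1, 17+0) = 17
R[6] = max(1+17, 5+13, 9+9, 13+5, 17+1, 20+0) = 20
R[7] = max(1+20, 5+17, 9+13, …, 20+1, 23+0) = 23
R[8] = max(1+23, 5+20, 9+17, …, 23+1, 26+0) = 26
R[9] = max(1+26, 5+23, 9+20, …, 26+1, 29+0) = 30
One optimal cutting: 5 + 4 → $17 + $13 = $30.

30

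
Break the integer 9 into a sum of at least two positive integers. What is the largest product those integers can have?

27

Fill f[k] for k=2..9: at each k try every first piece i and multiply by the better of (k−i) uncut or f[k−i].
f[2] = 1·max(1,0) = 1·1 = 1
f[3] = 1·max(2,1) = 1·2 = 2
f[4] = 2·max(2,1) = 2·2 = 4
f[5] = 2·max(3,2) = 2·3 = 6
f[6] = 3·max(3,2) = 3·3 = 9
f[7] = 2·max(5,6) = 2·6 = 12
f[8] = 2·max(6,9) = 2·9 = 18
f[9] = 3·max(6,9) = 3·9 = 27
One optimal split: 3 + 3 + 3; product 3·3·3 = 27.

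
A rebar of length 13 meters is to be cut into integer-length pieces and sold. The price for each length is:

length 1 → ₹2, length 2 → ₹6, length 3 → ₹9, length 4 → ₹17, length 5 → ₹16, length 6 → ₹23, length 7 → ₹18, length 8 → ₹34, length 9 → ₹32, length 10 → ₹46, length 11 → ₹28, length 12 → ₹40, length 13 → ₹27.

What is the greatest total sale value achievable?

55

Let v[k] be the best obtainable value from length k. For each k, try every first piece i and keep the best of price[i] + v[k−i].
v[1] = 2
v[2] = max(2+2, 6+0) = 6
v[3] = max(2+6, 6+2, 9+0) = 9
v[4] = max(2+9, 6+6, 9+2, 17+0) = 17
v[5] = max(2+17, 6+9, 9+6, 17+2, 16+0) = 19
v[6] = max(2+19, 6+17, 9+9, 17+6, 16+2, 23+0) = 23
v[7] = max(2+23, 6+19, 9+17, …, 23+2, 18+0) = 26
v[8] = max(2+26, 6+23, 9+19, …, 18+2, 34+0) = 34
v[9] = max(2+34, 6+26, 9+23, …, 34+2, 32+0) = 36
v[10] = max(2+36, 6+34, 9+26, …, 32+2, 46+0) = 46
v[11] = max(2+46, 6+36, 9+34, …, 46+2, 28+0) = 48
v[12] = max(2+48, 6+46, 9+36, …, 28+2, 40+0) = 52
v[13] = max(2+52, 6+48, 9+46, …, 40+2, 27+0) = 55
One optimal cutting: 10 + 3 → ₹46 + ₹9 = ₹55.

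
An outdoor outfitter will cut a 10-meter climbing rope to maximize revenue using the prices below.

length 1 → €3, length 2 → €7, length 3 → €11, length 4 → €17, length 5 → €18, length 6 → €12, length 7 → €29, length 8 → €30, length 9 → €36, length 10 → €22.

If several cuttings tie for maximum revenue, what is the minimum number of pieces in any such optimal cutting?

Consider every possible first cut. r[k] is the best of p[i]+r[k−i] over all sellable i≤k.
r[1] = 3
r[2] = max(3+3, 7+0) = 7
r[3] = max(3+7, 7+3, 11+0) = 11
r[4] = max(3+11, 7+7, 11+3, 17+0) = 17
r[5] = max(3+17, 7+11, 11+7, 17+3, 18+0) = 20
r[6] = max(3+20, 7+17, 11+11, 17+7, 18+3, 12+0) = 24
r[7] = max(3+24, 7+20, 11+17, …, 12+3, 29+0) = 29
r[8] = max(3+29, 7+24, 11+20, …, 29+3, 30+0) = 34
r[9] = max(3+34, 7+29, 11+24, …, 30+3, 36+0) = 37
r[10] = max(3+37, 7+34, 11+29, …, 36+3, 22+0) = 41
Maximum revenue is €41.
Now minimize piece count subject to staying optimal: for each k, pieces[k] = 1 + min over i with p[i]+r[k−i]=r[k] of pieces[k−i].
pieces[7] = 1
pieces[8] = 2
pieces[9] = 3
pieces[10] = 3

3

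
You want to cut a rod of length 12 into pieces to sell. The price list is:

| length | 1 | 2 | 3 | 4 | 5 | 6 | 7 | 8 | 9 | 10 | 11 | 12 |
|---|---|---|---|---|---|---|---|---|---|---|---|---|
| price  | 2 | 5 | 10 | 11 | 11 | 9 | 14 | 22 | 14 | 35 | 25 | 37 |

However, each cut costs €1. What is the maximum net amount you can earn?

39

Consider every possible first cut. net[k] is the best of p[i]+net[k−i] over all sellable i≤k, charging 1 whenever i<k.
net[1] = 2
net[2] = max(2+2-1, 5+0) = 5
net[3] = max(2+5-1, 5+2-1, 10+0) = 10
net[4] = max(2+10-1, 5+5-1, 10+2-1, 11+0) = 11
net[5] = max(2+11-1, 5+10-1, 10+5-1, 11+2-1, 11+0) = 14
net[6] = max(2+14-1, 5+11-1, 10+10-1, 11+5-1, 11+2-1, 9+0) = 19
net[7] = max(2+19-1, 5+14-1, 10+11-1, …, 9+2-1, 14+0) = 20
net[8] = max(2+20-1, 5+19-1, 10+14-1, …, 14+2-1, 22+0) = 23
net[9] = max(2+23-1, 5+20-1, 10+19-1, …, 22+2-1, 14+0) = 28
net[10] = max(2+28-1, 5+23-1, 10+20-1, …, 14+2-1, 35+0) = 35
net[11] = max(2+35-1, 5+28-1, 10+23-1, …, 35+2-1, 25+0) = 36
net[12] = max(2+36-1, 5+35-1, 10+28-1, …, 25+2-1, 37+0) = 39
One optimal plan: pieces 10 + 2 (1 cut) → €40 − €1 = €39.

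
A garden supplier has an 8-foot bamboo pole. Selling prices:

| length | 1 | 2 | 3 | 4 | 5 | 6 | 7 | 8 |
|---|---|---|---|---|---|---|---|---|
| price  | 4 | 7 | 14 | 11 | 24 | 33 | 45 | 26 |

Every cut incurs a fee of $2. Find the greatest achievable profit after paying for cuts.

Build v[k] bottom-up: v[k] = max over allowed piece i of (p[i] + v[k−i]) − 2 per cut.
v[1] = 4
v[2] = max(4+4-2, 7+0) = 7
v[3] = max(4+7-2, 7+4-2, 14+0) = 14
v[4] = max(4+14-2, 7+7-2, 14+4-2, 11+0) = 16
v[5] = max(4+16-2, 7+14-2, 14+7-2, 11+4-2, 24+0) = 24
v[6] = max(4+24-2, 7+16-2, 14+14-2, 11+7-2, 24+4-2, 33+0) = 33
v[7] = max(4+33-2, 7+24-2, 14+16-2, …, 33+4-2, 45+0) = 45
v[8] = max(4+45-2, 7+33-2, 14+24-2, …, 45+4-2, 26+0) = 47
One optimal plan: pieces 7 + 1 (1 cut) → $49 − $2 = $47.

47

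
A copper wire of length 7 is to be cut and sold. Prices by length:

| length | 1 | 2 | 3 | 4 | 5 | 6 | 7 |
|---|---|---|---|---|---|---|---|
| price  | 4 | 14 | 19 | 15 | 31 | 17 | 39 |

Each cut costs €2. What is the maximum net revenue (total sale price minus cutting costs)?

Consider every possible first cut. net[k] is the best of p[i]+net[k−i] over all sellable i≤k, charging 2 whenever i<k.
net[1] = 4
net[2] = 14
net[3] = 19
net[4] = 26  (first piece 2, then net[2]=14)
net[5] = 31  (first piece 2, then net[3]=19)
net[6] = 38  (first piece 2, then net[4]=26)
net[7] = 43  (first piece 2, then net[5]=31)
One optimal plan: pieces 3 + 2 + 2 (2 cuts) → €47 − €4 = €43.

43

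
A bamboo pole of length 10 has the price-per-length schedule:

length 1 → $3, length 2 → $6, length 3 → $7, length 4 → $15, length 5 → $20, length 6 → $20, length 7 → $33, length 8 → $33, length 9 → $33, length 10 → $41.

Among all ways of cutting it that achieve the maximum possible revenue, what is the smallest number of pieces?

Build r[k] bottom-up: r[k] = max over allowed piece i of (p[i] + r[k−i]).
r[1] = 3
r[2] = 6  (first piece 1, then r[1]=3)
r[3] = 9  (first piece 1, then r[2]=6)
r[4] = 15
r[5] = 20
r[6] = 23  (first piece 1, then r[5]=20)
r[7] = 33
r[8] = 36  (first piece 1, then r[7]=33)
r[9] = 39  (first piece 1, then r[8]=36)
r[10] = 42  (first piece 1, then r[9]=39)
Maximum revenue is $42.
Now minimize piece count subject to staying optimal: for each k, pieces[k] = 1 + min over i with p[i]+r[k−i]=r[k] of pieces[k−i].
pieces[7] = 1
pieces[8] = 2
pieces[9] = 2
pieces[10] = 3

3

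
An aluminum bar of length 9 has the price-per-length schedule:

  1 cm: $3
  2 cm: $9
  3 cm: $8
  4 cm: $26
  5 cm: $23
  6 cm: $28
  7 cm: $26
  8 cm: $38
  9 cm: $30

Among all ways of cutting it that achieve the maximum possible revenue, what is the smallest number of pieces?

Consider every possible first cut. r[k] is the best of p[i]+r[k−i] over all sellable i≤k.
r[1] = 3
r[2] = max(3+3, 9+0) = 9
r[3] = max(3+9, 9+3, 8+0) = 12
r[4] = max(3+12, 9+9, 8+3, 26+0) = 26
r[5] = max(3+26, 9+12, 8+9, 26+3, 23+0) = 29
r[6] = max(3+29, 9+26, 8+12, 26+9, 23+3, 28+0) = 35
r[7] = max(3+35, 9+29, 8+26, …, 28+3, 26+0) = 38
r[8] = max(3+38, 9+35, 8+29, …, 26+3, 38+0) = 52
r[9] = max(3+52, 9+38, 8+35, …, 38+3, 30+0) = 55
Maximum revenue is $55.
Now minimize piece count subject to staying optimal: for each k, pieces[k] = 1 + min over i with p[i]+r[k−i]=r[k] of pieces[k−i].
pieces[6] = 2
pieces[7] = 3
pieces[8] = 2
pieces[9] = 3

3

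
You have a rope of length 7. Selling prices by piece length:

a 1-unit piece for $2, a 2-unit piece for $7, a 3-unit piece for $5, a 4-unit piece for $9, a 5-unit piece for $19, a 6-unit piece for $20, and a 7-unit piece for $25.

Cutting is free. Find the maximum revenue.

26

Let r[k] be the best obtainable value from length k. For each k, try every first piece i and keep the best of price[i] + r[k−i].
r[1] = 2
r[2] = 7
r[3] = 9  (first piece 1, then r[2]=7)
r[4] = 14  (first piece 2, then r[2]=7)
r[5] = 19
r[6] = 21  (first piece 1, then r[5]=19)
r[7] = 26  (first piece 2, then r[5]=19)
One optimal cutting: 5 + 2 → $19 + $7 = $26.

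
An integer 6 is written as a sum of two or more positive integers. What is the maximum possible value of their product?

Let f[k] be the best product for length k (with at least one cut). For each first piece i, the rest contributes max(k−i, f[k−i]).
f[2] = 1×max(1,0) = 1×1 = 1
f[3] = max(1×2, 2×1) = 2
f[4] = max(1×3, 2×2, 3×1) = 4
f[5] = max(1×4, 2×3, 3×2, 4×1) = 6
f[6] = max(1×6, 2×4, 3×3, 4×2, 5×1) = 9
One optimal split: 3 + 3; product 3×3 = 9.

9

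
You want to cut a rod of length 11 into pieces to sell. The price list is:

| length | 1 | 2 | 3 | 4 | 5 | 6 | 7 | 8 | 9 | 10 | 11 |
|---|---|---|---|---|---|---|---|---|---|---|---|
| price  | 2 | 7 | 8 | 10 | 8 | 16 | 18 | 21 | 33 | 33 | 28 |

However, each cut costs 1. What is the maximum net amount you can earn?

Build v[k] bottom-up: v[k] = max over allowed piece i of (p[i] + v[k−i]) − 1 per cut.
v[1] = 2
v[2] = 7
v[3] = 8  (first piece 1, then v[2]=7)
v[4] = 13  (first piece 2, then v[2]=7)
v[5] = 14  (first piece 1, then v[4]=13)
v[6] = 19  (first piece 2, then v[4]=13)
v[7] = 20  (first piece 1, then v[6]=19)
v[8] = 25  (first piece 2, then v[6]=19)
v[9] = 33
v[10] = 34  (first piece 1, then v[9]=33)
v[11] = 39  (first piece 2, then v[9]=33)
One optimal plan: pieces 9 + 2 (1 cut) → 40 − 1 = 39.

39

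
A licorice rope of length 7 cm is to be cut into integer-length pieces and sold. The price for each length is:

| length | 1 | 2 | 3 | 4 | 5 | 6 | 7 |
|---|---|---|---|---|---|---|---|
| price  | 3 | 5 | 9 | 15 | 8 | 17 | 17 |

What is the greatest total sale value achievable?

24

Consider every possible first cut. best[k] is the best of p[i]+best[k−i] over all sellable i≤k.
best[1] = 3
best[2] = max(3+3, 5+0) = 6
best[3] = max(3+6, 5+3, 9+0) = 9
best[4] = max(3+9, 5+6, 9+3, 15+0) = 15
best[5] = max(3+15, 5+9, 9+6, 15+3, 8+0) = 18
best[6] = max(3+18, 5+15, 9+9, 15+6, 8+3, 17+0) = 21
best[7] = max(3+21, 5+18, 9+15, …, 17+3, 17+0) = 24
One optimal cutting: 4 + 1 + 1 + 1 → ¢15 + ¢3 + ¢3 + ¢3 = ¢24.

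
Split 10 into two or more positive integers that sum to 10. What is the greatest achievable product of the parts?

36

Define g[k] = max over 1≤i<k of i · max(k−i, g[k−i]); the inner max lets the remainder stay uncut if that's better.
Small cases: g[2]=1, g[3]=2, g[4]=4.
g[5] = max(1×4, 2×3, 3×2, 4×1) = 6
g[6] = max(1×6, 2×4, 3×3, 4×2, 5×1) = 9
g[7] = max(1×9, 2×6, 3×4, 4×3, 5×2, 6×1) = 12
g[8] = max(1×12, 2×9, 3×6, …, 6×2, 7×1) = 18
g[9] = max(1×18, 2×12, 3×9, …, 7×2, 8×1) = 27
g[10] = max(1×27, 2×18, 3×12, …, 8×2, 9×1) = 36
One optimal split: 3 + 3 + 2 + 2; product 3×3×2×2 = 36.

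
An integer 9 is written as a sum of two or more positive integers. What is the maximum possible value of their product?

Let P[k] be the best product for length k (with at least one cut). For each first piece i, the rest contributes max(k−i, P[k−i]).
Small cases: P[2]=1, P[3]=2.
P[4] = max(1*3, 2*2, 3*1) = 4
P[5] = max(1*4, 2*3, 3*2, 4*1) = 6
P[6] = max(1*6, 2*4, 3*3, 4*2, 5*1) = 9
P[7] = max(1*9, 2*6, 3*4, 4*3, 5*2, 6*1) = 12
P[8] = max(1*12, 2*9, 3*6, …, 6*2, 7*1) = 18
P[9] = max(1*18, 2*12, 3*9, …, 7*2, 8*1) = 27
One optimal split: 3 + 3 + 3; product 3*3*3 = 27.

27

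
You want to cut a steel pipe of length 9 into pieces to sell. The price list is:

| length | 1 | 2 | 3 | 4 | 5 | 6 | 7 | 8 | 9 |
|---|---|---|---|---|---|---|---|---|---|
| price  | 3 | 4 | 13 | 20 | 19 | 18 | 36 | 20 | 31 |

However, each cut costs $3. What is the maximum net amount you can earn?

37

Build v[k] bottom-up: v[k] = max over allowed piece i of (p[i] + v[k−i]) − 3 per cut.
v[1] = 3
v[2] = max(3+3-3, 4+0) = 4
v[3] = max(3+4-3, 4+3-3, 13+0) = 13
v[4] = max(3+13-3, 4+4-3, 13+3-3, 20+0) = 20
v[5] = max(3+20-3, 4+13-3, 13+4-3, 20+3-3, 19+0) = 20
v[6] = max(3+20-3, 4+20-3, 13+13-3, 20+4-3, 19+3-3, 18+0) = 23
v[7] = max(3+23-3, 4+20-3, 13+20-3, …, 18+3-3, 36+0) = 36
v[8] = max(3+36-3, 4+23-3, 13+20-3, …, 36+3-3, 20+0) = 37
v[9] = max(3+37-3, 4+36-3, 13+23-3, …, 20+3-3, 31+0) = 37
One optimal plan: pieces 4 + 4 + 1 (2 cuts) → $43 − $6 = $37.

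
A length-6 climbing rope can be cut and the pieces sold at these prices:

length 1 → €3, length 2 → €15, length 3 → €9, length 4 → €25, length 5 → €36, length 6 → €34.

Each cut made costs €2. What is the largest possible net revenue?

41

Let v[k] be the best obtainable value from length k. For each k, try every first piece i and keep the best of price[i] + v[k−i] minus the 2 cut fee when i<k.
v[1] = 3
v[2] = 15
v[3] = 16  (first piece 1, then v[2]=15)
v[4] = 28  (first piece 2, then v[2]=15)
v[5] = 36
v[6] = 41  (first piece 2, then v[4]=28)
One optimal plan: pieces 2 + 2 + 2 (2 cuts) → €45 − €4 = €41.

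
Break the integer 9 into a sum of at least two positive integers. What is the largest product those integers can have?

Fill m[k] for k=2..9: at each k try every first piece i and multiply by the better of (k−i) uncut or m[k−i].
m[2] = 1·max(1,0) = 1·1 = 1
m[3] = 1·max(2,1) = 1·2 = 2
m[4] = 2·max(2,1) = 2·2 = 4
m[5] = 2·max(3,2) = 2·3 = 6
m[6] = 3·max(3,2) = 3·3 = 9
m[7] = 2·max(5,6) = 2·6 = 12
m[8] = 2·max(6,9) = 2·9 = 18
m[9] = 3·max(6,9) = 3·9 = 27
One optimal split: 3 + 3 + 3; product 3·3·3 = 27.

27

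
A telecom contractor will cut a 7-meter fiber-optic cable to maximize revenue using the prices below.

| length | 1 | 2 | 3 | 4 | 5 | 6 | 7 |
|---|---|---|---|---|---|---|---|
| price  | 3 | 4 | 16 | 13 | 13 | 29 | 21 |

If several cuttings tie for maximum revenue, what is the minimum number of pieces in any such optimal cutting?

Build r[k] bottom-up: r[k] = max over allowed piece i of (p[i] + r[k−i]).
r[1] = 3
r[2] = max(3+3, 4+0) = 6
r[3] = max(3+6, 4+3, 16+0) = 16
r[4] = max(3+16, 4+6, 16+3, 13+0) = 19
r[5] = max(3+19, 4+16, 16+6, 13+3, 13+0) = 22
r[6] = max(3+22, 4+19, 16+16, 13+6, 13+3, 29+0) = 32
r[7] = max(3+32, 4+22, 16+19, …, 29+3, 21+0) = 35
Maximum revenue is $35.
Now minimize piece count subject to staying optimal: for each k, pieces[k] = 1 + min over i with p[i]+r[k−i]=r[k] of pieces[k−i].
pieces[4] = 2
pieces[5] = 3
pieces[6] = 2
pieces[7] = 3

3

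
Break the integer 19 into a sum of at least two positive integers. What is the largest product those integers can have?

Let prod[k] be the best product for length k (with at least one cut). For each first piece i, the rest contributes max(k−i, prod[k−i]).
Small cases: prod[2]=1, prod[3]=2, prod[4]=4, prod[5]=6, prod[6]=9, prod[7]=12, prod[8]=18, prod[9]=27, prod[10]=36, prod[11]=54, prod[12]=81, prod[13]=108, prod[14]=162.
prod[15] = max(1×162, 2×108, 3×81, …, 13×2, 14×1) = 243
prod[16] = max(1×243, 2×162, 3×108, …, 14×2, 15×1) = 324
prod[17] = max(1×324, 2×243, 3×162, …, 15×2, 16×1) = 486
prod[18] = max(1×486, 2×324, 3×243, …, 16×2, 17×1) = 729
prod[19] = max(1×729, 2×486, 3×324, …, 17×2, 18×1) = 972
One optimal split: 3 + 3 + 3 + 3 + 3 + 2 + 2; product 3×3×3×3×3×2×2 = 972.

972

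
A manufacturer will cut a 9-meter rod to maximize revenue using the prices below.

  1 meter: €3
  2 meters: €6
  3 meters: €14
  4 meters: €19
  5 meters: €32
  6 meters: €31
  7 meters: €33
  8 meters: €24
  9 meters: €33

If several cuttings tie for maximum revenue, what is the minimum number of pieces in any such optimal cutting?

Let r[k] be the best obtainable value from length k. For each k, try every first piece i and keep the best of price[i] + r[k−i].
r[1] = 3
r[2] = max(3+3, 6+0) = 6
r[3] = max(3+6, 6+3, 14+0) = 14
r[4] = max(3+14, 6+6, 14+3, 19+0) = 19
r[5] = max(3+19, 6+14, 14+6, 19+3, 32+0) = 32
r[6] = max(3+32, 6+19, 14+14, 19+6, 32+3, 31+0) = 35
r[7] = max(3+35, 6+32, 14+19, …, 31+3, 33+0) = 38
r[8] = max(3+38, 6+35, 14+32, …, 33+3, 24+0) = 46
r[9] = max(3+46, 6+38, 14+35, …, 24+3, 33+0) = 51
Maximum revenue is €51.
Now minimize piece count subject to staying optimal: for each k, pieces[k] = 1 + min over i with p[i]+r[k−i]=r[k] of pieces[k−i].
pieces[6] = 2
pieces[7] = 2
pieces[8] = 2
pieces[9] = 2

2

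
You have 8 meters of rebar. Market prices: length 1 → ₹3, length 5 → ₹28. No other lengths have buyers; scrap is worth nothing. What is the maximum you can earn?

37

Consider every possible first cut. best[k] is the best of p[i]+best[k−i] over all sellable i≤k.
best[1] = 3
best[2] = 6  (first piece 1, then best[1]=3)
best[3] = 9  (first piece 1, then best[2]=6)
best[4] = 12  (first piece 1, then best[3]=9)
best[5] = 28
best[6] = 31  (first piece 1, then best[5]=28)
best[7] = 34  (first piece 1, then best[6]=31)
best[8] = 37  (first piece 1, then best[7]=34)
One optimal cutting: 5 + 1 + 1 + 1 → ₹37.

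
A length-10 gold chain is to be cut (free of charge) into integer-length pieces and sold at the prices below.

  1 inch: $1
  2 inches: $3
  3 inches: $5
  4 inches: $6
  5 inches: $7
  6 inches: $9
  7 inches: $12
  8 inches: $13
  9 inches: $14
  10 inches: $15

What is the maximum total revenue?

17

Build R[k] bottom-up: R[k] = max over allowed piece i of (p[i] + R[k−i]).
R[1] = 1
R[2] = 3
R[3] = 5
R[4] = 6  (first piece 1, then R[3]=5)
R[5] = 8  (first piece 2, then R[3]=5)
R[6] = 10  (first piece 3, then R[3]=5)
R[7] = 12
R[8] = 13  (first piece 1, then R[7]=12)
R[9] = 15  (first piece 2, then R[7]=12)
R[10] = 17  (first piece 3, then R[7]=12)
One optimal cutting: 7 + 3 → $12 + $5 = $17.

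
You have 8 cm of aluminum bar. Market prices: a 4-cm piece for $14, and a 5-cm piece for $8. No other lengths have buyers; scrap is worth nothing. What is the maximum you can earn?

28

Let r[k] be the best obtainable value from length k. For each k, try every first piece i and keep the best of price[i] + r[k−i].
r[1] = 0
r[2] = 0
r[3] = 0
r[4] = 14
r[5] = 14
r[6] = 14
r[7] = 14
r[8] = 28  (first piece 4, then r[4]=14)
One optimal cutting: 4 + 4 → $28.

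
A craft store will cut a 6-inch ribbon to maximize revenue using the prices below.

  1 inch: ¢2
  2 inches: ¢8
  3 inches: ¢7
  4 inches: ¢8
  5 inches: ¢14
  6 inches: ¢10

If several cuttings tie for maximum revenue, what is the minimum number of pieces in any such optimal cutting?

3

Consider every possible first cut. r[k] is the best of p[i]+r[k−i] over all sellable i≤k.
r[1] = 2
r[2] = max(2+2, 8+0) = 8
r[3] = max(2+8, 8+2, 7+0) = 10
r[4] = max(2+10, 8+8, 7+2, 8+0) = 16
r[5] = max(2+16, 8+10, 7+8, 8+2, 14+0) = 18
r[6] = max(2+18, 8+16, 7+10, 8+8, 14+2, 10+0) = 24
Maximum revenue is ¢24.
Now minimize piece count subject to staying optimal: for each k, pieces[k] = 1 + min over i with p[i]+r[k−i]=r[k] of pieces[k−i].
pieces[3] = 2
pieces[4] = 2
pieces[5] = 3
pieces[6] = 3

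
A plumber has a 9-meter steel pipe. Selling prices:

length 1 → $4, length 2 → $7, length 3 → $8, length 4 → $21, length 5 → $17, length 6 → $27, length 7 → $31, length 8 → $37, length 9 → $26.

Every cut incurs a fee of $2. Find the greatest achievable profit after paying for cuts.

42

Let net[k] be the best obtainable value from length k. For each k, try every first piece i and keep the best of price[i] + net[k−i] minus the 2 cut fee when i<k.
net[1] = 4
net[2] = max(4+4-2, 7+0) = 7
net[3] = max(4+7-2, 7+4-2, 8+0) = 9
net[4] = max(4+9-2, 7+7-2, 8+4-2, 21+0) = 21
net[5] = max(4+21-2, 7+9-2, 8+7-2, 21+4-2, 17+0) = 23
net[6] = max(4+23-2, 7+21-2, 8+9-2, 21+7-2, 17+4-2, 27+0) = 27
net[7] = max(4+27-2, 7+23-2, 8+21-2, …, 27+4-2, 31+0) = 31
net[8] = max(4+31-2, 7+27-2, 8+23-2, …, 31+4-2, 37+0) = 40
net[9] = max(4+40-2, 7+31-2, 8+27-2, …, 37+4-2, 26+0) = 42
One optimal plan: pieces 4 + 4 + 1 (2 cuts) → $46 − $4 = $42.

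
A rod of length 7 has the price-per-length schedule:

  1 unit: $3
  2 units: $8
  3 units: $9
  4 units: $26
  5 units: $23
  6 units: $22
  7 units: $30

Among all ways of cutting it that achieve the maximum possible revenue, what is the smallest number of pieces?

Build r[k] bottom-up: r[k] = max over allowed piece i of (p[i] + r[k−i]).
r[1] = 3
r[2] = 8
r[3] = 11  (first piece 1, then r[2]=8)
r[4] = 26
r[5] = 29  (first piece 1, then r[4]=26)
r[6] = 34  (first piece 2, then r[4]=26)
r[7] = 37  (first piece 1, then r[6]=34)
Maximum revenue is $37.
Now minimize piece count subject to staying optimal: for each k, pieces[k] = 1 + min over i with p[i]+r[k−i]=r[k] of pieces[k−i].
pieces[4] = 1
pieces[5] = 2
pieces[6] = 2
pieces[7] = 3

3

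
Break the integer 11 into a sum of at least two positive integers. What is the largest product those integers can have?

Let P[k] be the best product for length k (with at least one cut). For each first piece i, the rest contributes max(k−i, P[k−i]).
P[2] = 1*max(1,0) = 1*1 = 1
P[3] = 1*max(2,1) = 1*2 = 2
P[4] = 2*max(2,1) = 2*2 = 4
P[5] = 2*max(3,2) = 2*3 = 6
P[6] = 3*max(3,2) = 3*3 = 9
P[7] = 2*max(5,6) = 2*6 = 12
P[8] = 2*max(6,9) = 2*9 = 18
P[9] = 3*max(6,9) = 3*9 = 27
P[10] = 2*max(8,18) = 2*18 = 36
P[11] = 2*max(9,27) = 2*27 = 54
One optimal split: 3 + 3 + 3 + 2; product 3*3*3*2 = 54.

54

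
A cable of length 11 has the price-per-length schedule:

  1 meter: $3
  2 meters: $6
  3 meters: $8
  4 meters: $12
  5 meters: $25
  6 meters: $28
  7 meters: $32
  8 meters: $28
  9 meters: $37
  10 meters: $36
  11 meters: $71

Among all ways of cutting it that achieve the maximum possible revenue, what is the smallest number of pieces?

Consider every possible first cut. r[k] is the best of p[i]+r[k−i] over all sellable i≤k.
r[1] = 3
r[2] = max(3+3, 6+0) = 6
r[3] = max(3+6, 6+3, 8+0) = 9
r[4] = max(3+9, 6+6, 8+3, 12+0) = 12
r[5] = max(3+12, 6+9, 8+6, 12+3, 25+0) = 25
r[6] = max(3+25, 6+12, 8+9, 12+6, 25+3, 28+0) = 28
r[7] = max(3+28, 6+25, 8+12, …, 28+3, 32+0) = 32
r[8] = max(3+32, 6+28, 8+25, …, 32+3, 28+0) = 35
r[9] = max(3+35, 6+32, 8+28, …, 28+3, 37+0) = 38
r[10] = max(3+38, 6+35, 8+32, …, 37+3, 36+0) = 50
r[11] = max(3+50, 6+38, 8+35, …, 36+3, 71+0) = 71
Maximum revenue is $71.
Now minimize piece count subject to staying optimal: for each k, pieces[k] = 1 + min over i with p[i]+r[k−i]=r[k] of pieces[k−i].
pieces[8] = 2
pieces[9] = 2
pieces[10] = 2
pieces[11] = 1

1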